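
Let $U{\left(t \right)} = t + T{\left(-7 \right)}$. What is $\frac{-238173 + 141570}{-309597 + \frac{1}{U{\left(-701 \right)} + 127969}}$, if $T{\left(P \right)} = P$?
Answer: $\frac{12293794383}{39399623816} \approx 0.31203$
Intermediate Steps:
$U{\left(t \right)} = -7 + t$ ($U{\left(t \right)} = t - 7 = -7 + t$)
$\frac{-238173 + 141570}{-309597 + \frac{1}{U{\left(-701 \right)} + 127969}} = \frac{-238173 + 141570}{-309597 + \frac{1}{\left(-7 - 701\right) + 127969}} = - \frac{96603}{-309597 + \frac{1}{-708 + 127969}} = - \frac{96603}{-309597 + \frac{1}{127261}} = - \frac{96603}{- \frac{39399623816}{127261}} = \left(-96603\right) \left(- \frac{127261}{39399623816}\right) = \frac{12293794383}{39399623816}$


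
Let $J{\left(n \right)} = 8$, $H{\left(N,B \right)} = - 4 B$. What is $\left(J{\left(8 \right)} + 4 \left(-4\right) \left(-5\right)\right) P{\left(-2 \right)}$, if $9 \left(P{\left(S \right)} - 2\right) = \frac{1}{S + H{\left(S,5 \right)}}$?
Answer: $\frac{1580}{9} \approx 175.56$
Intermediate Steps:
$P{\left(S \right)} = 2 + \frac{1}{9 \left(-20 + S\right)}$ ($P{\left(S \right)} = 2 + \frac{1}{9 \left(S - 20\right)} = 2 + \frac{1}{9 \left(-20 + S\right)}$)
$\left(J{\left(8 \right)} + 4 \left(-4\right) \left(-5\right)\right) P{\left(-2 \right)} = \left(8 + 4 \left(-4\right) \left(-5\right)\right) \frac{-359 + 18 \left(-2\right)}{9 \left(-20 - 2\right)} = \left(8 - -80\right) \frac{-359 - 36}{9 \left(-22\right)} = \left(8 + 80\right) \frac{1}{9} \left(- \frac{1}{22}\right) \left(-395\right) = 88 \cdot \frac{395}{198} = \frac{1580}{9}$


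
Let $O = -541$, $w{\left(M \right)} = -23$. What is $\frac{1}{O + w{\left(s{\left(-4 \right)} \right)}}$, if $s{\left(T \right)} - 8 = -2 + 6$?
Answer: $- \frac{1}{564} \approx -0.0017731$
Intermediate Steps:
$s{\left(T \right)} = 12$ ($s{\left(T \right)} = 8 + \left(-2 + 6\right) = 8 + 4 = 12$)
$\frac{1}{O + w{\left(s{\left(-4 \right)} \right)}} = \frac{1}{-541 - 23} = \frac{1}{-564} = - \frac{1}{564}$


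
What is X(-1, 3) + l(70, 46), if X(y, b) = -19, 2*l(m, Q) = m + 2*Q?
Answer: 62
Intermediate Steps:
l(m, Q) = Q + m/2 (l(m, Q) = (m + 2*Q)/2 = Q + m/2)
X(-1, 3) + l(70, 46) = -19 + (46 + (½)*70) = -19 + (46 + 35) = -19 + 81 = 62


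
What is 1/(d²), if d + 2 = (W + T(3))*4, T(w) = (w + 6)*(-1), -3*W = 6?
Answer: 1/2116 ≈ 0.00047259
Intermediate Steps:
W = -2 (W = -⅓*6 = -2)
T(w) = -6 - w (T(w) = (6 + w)*(-1) = -6 - w)
d = -46 (d = -2 + (-2 + (-6 - 1*3))*4 = -2 + (-2 + (-6 - 3))*4 = -2 + (-2 - 9)*4 = -2 - 11*4 = -2 - 44 = -46)
1/(d²) = 1/((-46)²) = 1/2116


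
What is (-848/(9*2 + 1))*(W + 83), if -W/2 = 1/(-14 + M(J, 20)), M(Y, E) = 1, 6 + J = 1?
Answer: -916688/247 ≈ -3711.3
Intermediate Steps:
J = -5 (J = -6 + 1 = -5)
W = 2/13 (W = -2/(-14 + 1) = -2/(-13) = -2*(-1/13) = 2/13 ≈ 0.15385)
(-848/(9*2 + 1))*(W + 83) = (-848/(9*2 + 1))*(2/13 + 83) = -848/(18 + 1)*(1081/13) = -848/19*(1081/13) = -848*1/19*(1081/13) = -848/19*1081/13 = -916688/247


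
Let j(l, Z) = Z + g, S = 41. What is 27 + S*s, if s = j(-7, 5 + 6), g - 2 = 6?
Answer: 806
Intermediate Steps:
g = 8 (g = 2 + 6 = 8)
j(l, Z) = 8 + Z (j(l, Z) = Z + 8 = 8 + Z)
s = 19 (s = 8 + (5 + 6) = 8 + 11 = 19)
27 + S*s = 27 + 41*19 = 27 + 779 = 806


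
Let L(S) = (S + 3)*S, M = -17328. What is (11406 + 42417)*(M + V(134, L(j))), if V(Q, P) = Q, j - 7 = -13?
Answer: -925432662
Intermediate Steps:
j = -6 (j = 7 - 13 = -6)
L(S) = S*(3 + S) (L(S) = (3 + S)*S = S*(3 + S))
(11406 + 42417)*(M + V(134, L(j))) = (11406 + 42417)*(-17328 + 134) = 53823*(-17194) = -925432662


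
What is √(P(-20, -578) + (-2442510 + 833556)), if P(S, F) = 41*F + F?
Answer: 3*I*√181470 ≈ 1278.0*I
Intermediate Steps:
P(S, F) = 42*F
√(P(-20, -578) + (-2442510 + 833556)) = √(42*(-578) + (-2442510 + 833556)) = √(-24276 - 1608954) = √(-1633230) = 3*I*√181470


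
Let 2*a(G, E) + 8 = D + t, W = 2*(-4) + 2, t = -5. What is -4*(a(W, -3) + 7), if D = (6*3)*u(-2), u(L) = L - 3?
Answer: 178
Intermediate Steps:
W = -6 (W = -8 + 2 = -6)
u(L) = -3 + L
D = -90 (D = (6*3)*(-3 - 2) = 18*(-5) = -90)
a(G, E) = -103/2 (a(G, E) = -4 + (-90 - 5)/2 = -4 + (½)*(-95) = -4 - 95/2 = -103/2)
-4*(a(W, -3) + 7) = -4*(-103/2 + 7) = -4*(-89/2) = 178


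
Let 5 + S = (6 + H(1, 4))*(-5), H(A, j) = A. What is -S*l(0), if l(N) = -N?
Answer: 0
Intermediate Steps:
S = -40 (S = -5 + (6 + 1)*(-5) = -5 + 7*(-5) = -5 - 35 = -40)
-S*l(0) = -(-40)*(-1*0) = -(-40)*0 = -1*0 = 0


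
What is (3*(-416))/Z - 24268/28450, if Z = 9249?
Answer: -43326722/43855675 ≈ -0.98794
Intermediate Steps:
(3*(-416))/Z - 24268/28450 = (3*(-416))/9249 - 24268/28450 = -1248*1/9249 - 24268*1/28450 = -416/3083 - 12134/14225 = -43326722/43855675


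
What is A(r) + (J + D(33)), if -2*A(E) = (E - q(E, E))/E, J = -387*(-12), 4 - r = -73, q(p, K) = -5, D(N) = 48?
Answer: 361243/77 ≈ 4691.5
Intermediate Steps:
r = 77 (r = 4 - 1*(-73) = 4 + 73 = 77)
J = 4644
A(E) = -(5 + E)/(2*E) (A(E) = -(E - 1*(-5))/(2*E) = -(E + 5)/(2*E) = -(5 + E)/(2*E))
A(r) + (J + D(33)) = (½)*(-5 - 1*77)/77 + (4644 + 48) = (½)*(1/77)*(-5 - 77) + 4692 = (½)*(1/77)*(-82) + 4692 = -41/77 + 4692 = 361243/77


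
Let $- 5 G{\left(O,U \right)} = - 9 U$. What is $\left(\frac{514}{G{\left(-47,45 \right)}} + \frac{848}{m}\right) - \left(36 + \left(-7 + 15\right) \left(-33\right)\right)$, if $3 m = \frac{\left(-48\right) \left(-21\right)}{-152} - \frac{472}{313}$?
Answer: $- \frac{153309958}{1960443} \approx -78.202$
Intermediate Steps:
$G{\left(O,U \right)} = \frac{9 U}{5}$ ($G{\left(O,U \right)} = - \frac{\left(-9\right) U}{5} = \frac{9 U}{5}$)
$m = - \frac{48406}{17841}$ ($m = \frac{\frac{\left(-48\right) \left(-21\right)}{-152} - \frac{472}{313}}{3} = \frac{1008 \left(- \frac{1}{152}\right) - \frac{472}{313}}{3} = \frac{- \frac{126}{19} - \frac{472}{313}}{3} = \frac{1}{3} \left(- \frac{48406}{5947}\right) = - \frac{48406}{17841} \approx -2.7132$)
$\left(\frac{514}{G{\left(-47,45 \right)}} + \frac{848}{m}\right) - \left(36 + \left(-7 + 15\right) \left(-33\right)\right) = \left(\frac{514}{\frac{9}{5} \cdot 45} + \frac{848}{- \frac{48406}{17841}}\right) - \left(36 + \left(-7 + 15\right) \left(-33\right)\right) = \left(\frac{514}{81} + 848 \left(- \frac{17841}{48406}\right)\right) - \left(36 + 8 \left(-33\right)\right) = \left(514 \cdot \frac{1}{81} - \frac{7564584}{24203}\right) - \left(36 - 264\right) = \left(\frac{514}{81} - \frac{7564584}{24203}\right) - -228 = - \frac{600290962}{1960443} + 228 = - \frac{153309958}{1960443}$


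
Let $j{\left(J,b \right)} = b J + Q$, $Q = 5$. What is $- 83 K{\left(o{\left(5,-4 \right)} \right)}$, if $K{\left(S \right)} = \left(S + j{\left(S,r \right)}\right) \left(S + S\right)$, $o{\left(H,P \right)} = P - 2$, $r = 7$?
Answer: $-42828$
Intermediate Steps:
$o{\left(H,P \right)} = -2 + P$
$j{\left(J,b \right)} = 5 + J b$ ($j{\left(J,b \right)} = b J + 5 = J b + 5 = 5 + J b$)
$K{\left(S \right)} = 2 S \left(5 + 8 S\right)$ ($K{\left(S \right)} = \left(S + \left(5 + S 7\right)\right) \left(S + S\right) = \left(S + \left(5 + 7 S\right)\right) 2 S = \left(5 + 8 S\right) 2 S = 2 S \left(5 + 8 S\right)$)
$- 83 K{\left(o{\left(5,-4 \right)} \right)} = - 83 \cdot 2 \left(-2 - 4\right) \left(5 + 8 \left(-2 - 4\right)\right) = - 83 \cdot 2 \left(-6\right) \left(5 + 8 \left(-6\right)\right) = - 83 \cdot 2 \left(-6\right) \left(5 - 48\right) = - 83 \cdot 2 \left(-6\right) \left(-43\right) = \left(-83\right) 516 = -42828$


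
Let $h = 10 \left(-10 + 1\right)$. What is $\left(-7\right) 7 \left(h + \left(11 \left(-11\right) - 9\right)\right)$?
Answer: $10780$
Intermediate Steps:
$h = -90$ ($h = 10 \left(-9\right) = -90$)
$\left(-7\right) 7 \left(h + \left(11 \left(-11\right) - 9\right)\right) = \left(-7\right) 7 \left(-90 + \left(11 \left(-11\right) - 9\right)\right) = - 49 \left(-90 - 130\right) = \left(-49\right) \left(-220\right) = 10780$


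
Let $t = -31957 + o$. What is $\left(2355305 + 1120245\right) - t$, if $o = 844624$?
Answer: $2662883$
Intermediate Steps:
$t = 812667$ ($t = -31957 + 844624 = 812667$)
$\left(2355305 + 1120245\right) - t = \left(2355305 + 1120245\right) - 812667 = 3475550 - 812667 = 2662883$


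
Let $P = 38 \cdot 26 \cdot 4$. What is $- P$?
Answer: $-3952$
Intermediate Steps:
$P = 3952$ ($P = 988 \cdot 4 = 3952$)
$- P = \left(-1\right) 3952 = -3952$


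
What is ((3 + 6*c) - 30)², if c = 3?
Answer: 81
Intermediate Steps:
((3 + 6*c) - 30)² = ((3 + 6*3) - 30)² = ((3 + 18) - 30)² = (21 - 30)² = (-9)² = 81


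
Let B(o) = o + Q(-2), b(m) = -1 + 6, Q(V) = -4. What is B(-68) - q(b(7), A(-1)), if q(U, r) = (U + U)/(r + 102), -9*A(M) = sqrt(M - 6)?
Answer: -60759252/842731 - 90*I*sqrt(7)/842731 ≈ -72.098 - 0.00028255*I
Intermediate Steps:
b(m) = 5
A(M) = -sqrt(-6 + M)/9 (A(M) = -sqrt(M - 6)/9 = -sqrt(-6 + M)/9)
q(U, r) = 2*U/(102 + r) (q(U, r) = (2*U)/(102 + r) = 2*U/(102 + r))
B(o) = -4 + o (B(o) = o - 4 = -4 + o)
B(-68) - q(b(7), A(-1)) = (-4 - 68) - 2*5/(102 - sqrt(-6 - 1)/9) = -72 - 2*5/(102 - I*sqrt(7)/9) = -72 - 10/(102 - I*sqrt(7)/9)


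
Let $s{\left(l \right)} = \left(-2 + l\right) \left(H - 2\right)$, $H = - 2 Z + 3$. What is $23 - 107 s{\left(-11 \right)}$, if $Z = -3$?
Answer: $9760$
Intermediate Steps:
$H = 9$ ($H = \left(-2\right) \left(-3\right) + 3 = 6 + 3 = 9$)
$s{\left(l \right)} = -14 + 7 l$ ($s{\left(l \right)} = \left(-2 + l\right) \left(9 - 2\right) = \left(-2 + l\right) 7 = -14 + 7 l$)
$23 - 107 s{\left(-11 \right)} = 23 - 107 \left(-14 + 7 \left(-11\right)\right) = 23 - 107 \left(-14 - 77\right) = 23 - -9737 = 23 + 9737 = 9760$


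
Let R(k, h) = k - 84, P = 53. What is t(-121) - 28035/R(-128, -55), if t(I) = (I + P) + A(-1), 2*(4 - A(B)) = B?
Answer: 14573/212 ≈ 68.741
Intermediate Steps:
A(B) = 4 - B/2
R(k, h) = -84 + k
t(I) = 115/2 + I (t(I) = (I + 53) + (4 - ½*(-1)) = (53 + I) + (4 + ½) = (53 + I) + 9/2 = 115/2 + I)
t(-121) - 28035/R(-128, -55) = (115/2 - 121) - 28035/(-84 - 128) = -127/2 - 28035/(-212) = -127/2 - 28035*(-1)/212 = -127/2 - 1*(-28035/212) = -127/2 + 28035/212 = 14573/212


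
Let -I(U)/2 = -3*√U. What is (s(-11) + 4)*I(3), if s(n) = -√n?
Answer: 6*√3*(4 - I*√11) ≈ 41.569 - 34.467*I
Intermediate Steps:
I(U) = 6*√U (I(U) = -(-6)*√U = 6*√U)
(s(-11) + 4)*I(3) = (-√(-11) + 4)*(6*√3) = (-I*√11 + 4)*(6*√3) = (4 - I*√11)*(6*√3) = 6*√3*(4 - I*√11)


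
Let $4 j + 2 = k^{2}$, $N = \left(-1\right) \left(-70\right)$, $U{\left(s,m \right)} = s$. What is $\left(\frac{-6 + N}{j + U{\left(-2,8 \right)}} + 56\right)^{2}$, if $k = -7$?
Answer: $\frac{5953600}{1521} \approx 3914.3$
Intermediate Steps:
$N = 70$
$j = \frac{47}{4}$ ($j = - \frac{1}{2} + \frac{\left(-7\right)^{2}}{4} = - \frac{1}{2} + \frac{1}{4} \cdot 49 = - \frac{1}{2} + \frac{49}{4} = \frac{47}{4} \approx 11.75$)
$\left(\frac{-6 + N}{j + U{\left(-2,8 \right)}} + 56\right)^{2} = \left(\frac{-6 + 70}{\frac{47}{4} - 2} + 56\right)^{2} = \left(\frac{64}{\frac{39}{4}} + 56\right)^{2} = \left(64 \cdot \frac{4}{39} + 56\right)^{2} = \left(\frac{256}{39} + 56\right)^{2} = \left(\frac{2440}{39}\right)^{2} = \frac{5953600}{1521}$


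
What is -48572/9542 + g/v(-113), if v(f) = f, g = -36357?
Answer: 170714929/539123 ≈ 316.65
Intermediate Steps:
-48572/9542 + g/v(-113) = -48572/9542 - 36357/(-113) = -48572*1/9542 - 36357*(-1/113) = -24286/4771 + 36357/113 = 170714929/539123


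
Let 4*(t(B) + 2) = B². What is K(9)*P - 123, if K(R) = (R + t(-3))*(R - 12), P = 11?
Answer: -1713/4 ≈ -428.25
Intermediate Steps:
t(B) = -2 + B²/4
K(R) = (-12 + R)*(¼ + R) (K(R) = (R + (-2 + (¼)*(-3)²))*(R - 12) = (R + (-2 + (¼)*9))*(-12 + R) = (R + (-2 + 9/4))*(-12 + R) = (R + ¼)*(-12 + R) = (¼ + R)*(-12 + R) = (-12 + R)*(¼ + R))
K(9)*P - 123 = (-3 + 9² - 47/4*9)*11 - 123 = (-3 + 81 - 423/4)*11 - 123 = -111/4*11 - 123 = -1221/4 - 123 = -1713/4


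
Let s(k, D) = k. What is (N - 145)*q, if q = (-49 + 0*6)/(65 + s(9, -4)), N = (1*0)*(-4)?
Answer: 7105/74 ≈ 96.014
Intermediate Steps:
N = 0 (N = 0*(-4) = 0)
q = -49/74 (q = (-49 + 0*6)/(65 + 9) = (-49 + 0)/74 = -49*1/74 = -49/74 ≈ -0.66216)
(N - 145)*q = (0 - 145)*(-49/74) = -145*(-49/74) = 7105/74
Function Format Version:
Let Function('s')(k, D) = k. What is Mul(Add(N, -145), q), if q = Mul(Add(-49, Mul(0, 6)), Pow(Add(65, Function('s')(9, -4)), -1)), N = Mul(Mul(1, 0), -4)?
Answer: Rational(7105, 74) ≈ 96.014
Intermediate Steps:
N = 0 (N = Mul(0, -4) = 0)
q = Rational(-49, 74) (q = Mul(Add(-49, Mul(0, 6)), Pow(Add(65, 9), -1)) = Mul(Add(-49, 0), Pow(74, -1)) = Mul(-49, Rational(1, 74)) = Rational(-49, 74) ≈ -0.66216)
Mul(Add(N, -145), q) = Mul(Add(0, -145), Rational(-49, 74)) = Mul(-145, Rational(-49, 74)) = Rational(7105, 74)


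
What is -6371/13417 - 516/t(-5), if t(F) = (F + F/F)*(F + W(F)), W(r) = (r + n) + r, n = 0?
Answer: -608786/67085 ≈ -9.0748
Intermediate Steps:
W(r) = 2*r (W(r) = (r + 0) + r = r + r = 2*r)
t(F) = 3*F*(1 + F) (t(F) = (F + F/F)*(F + 2*F) = (F + 1)*(3*F) = (1 + F)*(3*F) = 3*F*(1 + F))
-6371/13417 - 516/t(-5) = -6371/13417 - 516*(-1/(15*(1 - 5))) = -6371*1/13417 - 516/(3*(-5)*(-4)) = -6371/13417 - 516/60 = -6371/13417 - 516*1/60 = -6371/13417 - 43/5 = -608786/67085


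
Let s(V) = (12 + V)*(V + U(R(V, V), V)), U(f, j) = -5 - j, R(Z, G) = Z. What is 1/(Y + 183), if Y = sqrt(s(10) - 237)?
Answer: 183/33836 - I*sqrt(347)/33836 ≈ 0.0054084 - 0.00055054*I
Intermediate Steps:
s(V) = -60 - 5*V (s(V) = (12 + V)*(V + (-5 - V)) = (12 + V)*(-5) = -60 - 5*V)
Y = I*sqrt(347) (Y = sqrt((-60 - 5*10) - 237) = sqrt((-60 - 50) - 237) = sqrt(-110 - 237) = sqrt(-347) = I*sqrt(347) ≈ 18.628*I)
1/(Y + 183) = 1/(I*sqrt(347) + 183) = 1/(183 + I*sqrt(347))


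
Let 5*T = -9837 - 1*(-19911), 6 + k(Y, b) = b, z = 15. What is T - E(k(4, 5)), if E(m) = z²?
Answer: 8949/5 ≈ 1789.8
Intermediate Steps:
k(Y, b) = -6 + b
E(m) = 225 (E(m) = 15² = 225)
T = 10074/5 (T = (-9837 - 1*(-19911))/5 = (-9837 + 19911)/5 = (⅕)*10074 = 10074/5 ≈ 2014.8)
T - E(k(4, 5)) = 10074/5 - 1*225 = 10074/5 - 225 = 8949/5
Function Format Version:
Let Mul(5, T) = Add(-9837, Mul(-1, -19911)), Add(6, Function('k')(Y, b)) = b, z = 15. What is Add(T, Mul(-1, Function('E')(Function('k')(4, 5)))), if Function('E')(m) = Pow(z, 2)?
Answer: Rational(8949, 5) ≈ 1789.8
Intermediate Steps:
Function('k')(Y, b) = Add(-6, b)
Function('E')(m) = 225 (Function('E')(m) = Pow(15, 2) = 225)
T = Rational(10074, 5) (T = Mul(Rational(1, 5), Add(-9837, Mul(-1, -19911))) = Mul(Rational(1, 5), Add(-9837, 19911)) = Mul(Rational(1, 5), 10074) = Rational(10074, 5) ≈ 2014.8)
Add(T, Mul(-1, Function('E')(Function('k')(4, 5)))) = Add(Rational(10074, 5), Mul(-1, 225)) = Add(Rational(10074, 5), -225) = Rational(8949, 5)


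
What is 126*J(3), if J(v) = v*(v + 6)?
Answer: 3402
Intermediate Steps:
J(v) = v*(6 + v)
126*J(3) = 126*(3*(6 + 3)) = 126*(3*9) = 126*27 = 3402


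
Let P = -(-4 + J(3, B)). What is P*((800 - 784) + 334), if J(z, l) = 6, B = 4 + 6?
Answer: -700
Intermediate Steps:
B = 10
P = -2 (P = -(-4 + 6) = -1*2 = -2)
P*((800 - 784) + 334) = -2*((800 - 784) + 334) = -2*(16 + 334) = -2*350 = -700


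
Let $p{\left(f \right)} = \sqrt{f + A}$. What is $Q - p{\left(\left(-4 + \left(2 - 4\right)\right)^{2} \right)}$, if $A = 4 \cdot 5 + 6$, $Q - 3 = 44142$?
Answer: $44145 - \sqrt{62} \approx 44137.0$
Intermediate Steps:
$Q = 44145$ ($Q = 3 + 44142 = 44145$)
$A = 26$ ($A = 20 + 6 = 26$)
$p{\left(f \right)} = \sqrt{26 + f}$ ($p{\left(f \right)} = \sqrt{f + 26} = \sqrt{26 + f}$)
$Q - p{\left(\left(-4 + \left(2 - 4\right)\right)^{2} \right)} = 44145 - \sqrt{26 + \left(-4 + \left(2 - 4\right)\right)^{2}} = 44145 - \sqrt{26 + \left(-4 - 2\right)^{2}} = 44145 - \sqrt{26 + \left(-6\right)^{2}} = 44145 - \sqrt{26 + 36} = 44145 - \sqrt{62}$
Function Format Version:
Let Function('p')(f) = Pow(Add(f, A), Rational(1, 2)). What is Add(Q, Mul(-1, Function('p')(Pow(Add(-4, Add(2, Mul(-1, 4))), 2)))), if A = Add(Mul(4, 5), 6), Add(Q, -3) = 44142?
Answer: Add(44145, Mul(-1, Pow(62, Rational(1, 2)))) ≈ 44137.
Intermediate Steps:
Q = 44145 (Q = Add(3, 44142) = 44145)
A = 26 (A = Add(20, 6) = 26)
Function('p')(f) = Pow(Add(26, f), Rational(1, 2)) (Function('p')(f) = Pow(Add(f, 26), Rational(1, 2)) = Pow(Add(26, f), Rational(1, 2)))
Add(Q, Mul(-1, Function('p')(Pow(Add(-4, Add(2, Mul(-1, 4))), 2)))) = Add(44145, Mul(-1, Pow(Add(26, Pow(Add(-4, Add(2, Mul(-1, 4))), 2)), Rational(1, 2)))) = Add(44145, Mul(-1, Pow(Add(26, Pow(Add(-4, Add(2, -4)), 2)), Rational(1, 2)))) = Add(44145, Mul(-1, Pow(Add(26, Pow(Add(-4, -2), 2)), Rational(1, 2)))) = Add(44145, Mul(-1, Pow(Add(26, Pow(-6, 2)), Rational(1, 2)))) = Add(44145, Mul(-1, Pow(Add(26, 36), Rational(1, 2)))) = Add(44145, Mul(-1, Pow(62, Rational(1, 2))))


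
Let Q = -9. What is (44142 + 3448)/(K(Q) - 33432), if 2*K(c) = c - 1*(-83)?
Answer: -9518/6679 ≈ -1.4251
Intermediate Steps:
K(c) = 83/2 + c/2 (K(c) = (c - 1*(-83))/2 = (c + 83)/2 = (83 + c)/2 = 83/2 + c/2)
(44142 + 3448)/(K(Q) - 33432) = (44142 + 3448)/((83/2 + (1/2)*(-9)) - 33432) = 47590/((83/2 - 9/2) - 33432) = 47590/(37 - 33432) = 47590/(-33395) = 47590*(-1/33395) = -9518/6679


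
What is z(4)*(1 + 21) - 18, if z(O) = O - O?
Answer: -18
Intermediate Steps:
z(O) = 0
z(4)*(1 + 21) - 18 = 0*(1 + 21) - 18 = 0*22 - 18 = 0 - 18 = -18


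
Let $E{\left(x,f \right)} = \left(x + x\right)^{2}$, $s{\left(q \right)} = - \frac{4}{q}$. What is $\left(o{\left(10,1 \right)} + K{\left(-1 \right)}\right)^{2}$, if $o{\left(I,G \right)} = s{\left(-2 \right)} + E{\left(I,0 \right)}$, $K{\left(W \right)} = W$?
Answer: $160801$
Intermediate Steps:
$E{\left(x,f \right)} = 4 x^{2}$ ($E{\left(x,f \right)} = \left(2 x\right)^{2} = 4 x^{2}$)
$o{\left(I,G \right)} = 2 + 4 I^{2}$ ($o{\left(I,G \right)} = - \frac{4}{-2} + 4 I^{2} = \left(-4\right) \left(- \frac{1}{2}\right) + 4 I^{2} = 2 + 4 I^{2}$)
$\left(o{\left(10,1 \right)} + K{\left(-1 \right)}\right)^{2} = \left(\left(2 + 4 \cdot 10^{2}\right) - 1\right)^{2} = \left(\left(2 + 4 \cdot 100\right) - 1\right)^{2} = \left(\left(2 + 400\right) - 1\right)^{2} = \left(402 - 1\right)^{2} = 401^{2} = 160801$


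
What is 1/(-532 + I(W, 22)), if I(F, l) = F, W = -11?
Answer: -1/543 ≈ -0.0018416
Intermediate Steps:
1/(-532 + I(W, 22)) = 1/(-532 - 11) = 1/(-543) = -1/543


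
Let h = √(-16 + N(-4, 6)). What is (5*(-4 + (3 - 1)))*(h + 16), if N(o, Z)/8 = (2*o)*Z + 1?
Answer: -160 - 140*I*√2 ≈ -160.0 - 197.99*I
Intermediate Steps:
N(o, Z) = 8 + 16*Z*o (N(o, Z) = 8*((2*o)*Z + 1) = 8*(2*Z*o + 1) = 8*(1 + 2*Z*o) = 8 + 16*Z*o)
h = 14*I*√2 (h = √(-16 + (8 + 16*6*(-4))) = √(-16 + (8 - 384)) = √(-16 - 376) = √(-392) = 14*I*√2 ≈ 19.799*I)
(5*(-4 + (3 - 1)))*(h + 16) = (5*(-4 + (3 - 1)))*(14*I*√2 + 16) = (5*(-4 + 2))*(16 + 14*I*√2) = (5*(-2))*(16 + 14*I*√2) = -10*(16 + 14*I*√2) = -160 - 140*I*√2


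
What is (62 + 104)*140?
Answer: 23240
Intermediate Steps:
(62 + 104)*140 = 166*140 = 23240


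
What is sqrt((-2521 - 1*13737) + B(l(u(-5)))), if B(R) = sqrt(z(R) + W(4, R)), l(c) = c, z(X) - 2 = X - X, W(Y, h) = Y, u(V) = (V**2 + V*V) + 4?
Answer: sqrt(-16258 + sqrt(6)) ≈ 127.5*I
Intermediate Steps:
u(V) = 4 + 2*V**2 (u(V) = (V**2 + V**2) + 4 = 2*V**2 + 4 = 4 + 2*V**2)
z(X) = 2 (z(X) = 2 + (X - X) = 2 + 0 = 2)
B(R) = sqrt(6) (B(R) = sqrt(2 + 4) = sqrt(6))
sqrt((-2521 - 1*13737) + B(l(u(-5)))) = sqrt((-2521 - 1*13737) + sqrt(6)) = sqrt((-2521 - 13737) + sqrt(6)) = sqrt(-16258 + sqrt(6))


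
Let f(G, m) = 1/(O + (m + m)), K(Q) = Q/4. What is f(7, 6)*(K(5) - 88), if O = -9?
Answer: -347/12 ≈ -28.917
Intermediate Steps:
K(Q) = Q/4 (K(Q) = Q*(¼) = Q/4)
f(G, m) = 1/(-9 + 2*m) (f(G, m) = 1/(-9 + (m + m)) = 1/(-9 + 2*m))
f(7, 6)*(K(5) - 88) = ((¼)*5 - 88)/(-9 + 2*6) = (5/4 - 88)/(-9 + 12) = -347/4/3 = (⅓)*(-347/4) = -347/12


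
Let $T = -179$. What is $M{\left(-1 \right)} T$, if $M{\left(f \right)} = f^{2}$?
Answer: $-179$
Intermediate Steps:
$M{\left(-1 \right)} T = \left(-1\right)^{2} \left(-179\right) = 1 \left(-179\right) = -179$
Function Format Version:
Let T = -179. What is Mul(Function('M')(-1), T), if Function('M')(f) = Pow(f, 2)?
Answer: -179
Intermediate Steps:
Mul(Function('M')(-1), T) = Mul(Pow(-1, 2), -179) = Mul(1, -179) = -179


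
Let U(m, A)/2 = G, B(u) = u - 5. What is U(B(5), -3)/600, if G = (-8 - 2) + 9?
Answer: -1/300 ≈ -0.0033333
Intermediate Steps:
G = -1 (G = -10 + 9 = -1)
B(u) = -5 + u
U(m, A) = -2 (U(m, A) = 2*(-1) = -2)
U(B(5), -3)/600 = -2/600 = -2*1/600 = -1/300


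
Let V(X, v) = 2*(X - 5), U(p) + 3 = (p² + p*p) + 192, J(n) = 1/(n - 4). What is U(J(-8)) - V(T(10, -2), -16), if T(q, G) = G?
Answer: 14617/72 ≈ 203.01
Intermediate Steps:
J(n) = 1/(-4 + n)
U(p) = 189 + 2*p² (U(p) = -3 + ((p² + p*p) + 192) = -3 + ((p² + p²) + 192) = -3 + (2*p² + 192) = -3 + (192 + 2*p²) = 189 + 2*p²)
V(X, v) = -10 + 2*X (V(X, v) = 2*(-5 + X) = -10 + 2*X)
U(J(-8)) - V(T(10, -2), -16) = (189 + 2*(1/(-4 - 8))²) - (-10 + 2*(-2)) = (189 + 2*(1/(-12))²) - (-10 - 4) = (189 + 2*(-1/12)²) - 1*(-14) = (189 + 2*(1/144)) + 14 = (189 + 1/72) + 14 = 13609/72 + 14 = 14617/72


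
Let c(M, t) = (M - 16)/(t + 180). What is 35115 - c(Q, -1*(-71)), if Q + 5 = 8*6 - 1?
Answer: 8813839/251 ≈ 35115.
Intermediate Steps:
Q = 42 (Q = -5 + (8*6 - 1) = -5 + (48 - 1) = -5 + 47 = 42)
c(M, t) = (-16 + M)/(180 + t)
35115 - c(Q, -1*(-71)) = 35115 - (-16 + 42)/(180 - 1*(-71)) = 35115 - 26/(180 + 71) = 35115 - 26/251 = 8813839/251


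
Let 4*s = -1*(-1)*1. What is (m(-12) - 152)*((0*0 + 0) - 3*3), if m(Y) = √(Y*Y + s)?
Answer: 1368 - 9*√577/2 ≈ 1259.9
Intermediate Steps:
s = ¼ (s = (-1*(-1)*1)/4 = (1*1)/4 = (¼)*1 = ¼ ≈ 0.25000)
m(Y) = √(¼ + Y²) (m(Y) = √(Y*Y + ¼) = √(Y² + ¼) = √(¼ + Y²))
(m(-12) - 152)*((0*0 + 0) - 3*3) = (√(1 + 4*(-12)²)/2 - 152)*((0*0 + 0) - 3*3) = (√(1 + 4*144)/2 - 152)*((0 + 0) - 9) = (√(1 + 576)/2 - 152)*(0 - 9) = (√577/2 - 152)*(-9) = (-152 + √577/2)*(-9) = 1368 - 9*√577/2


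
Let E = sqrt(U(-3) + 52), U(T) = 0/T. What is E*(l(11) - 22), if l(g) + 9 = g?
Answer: -40*sqrt(13) ≈ -144.22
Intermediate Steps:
U(T) = 0
E = 2*sqrt(13) (E = sqrt(0 + 52) = sqrt(52) = 2*sqrt(13) ≈ 7.2111)
l(g) = -9 + g
E*(l(11) - 22) = (2*sqrt(13))*((-9 + 11) - 22) = (2*sqrt(13))*(2 - 22) = (2*sqrt(13))*(-20) = -40*sqrt(13)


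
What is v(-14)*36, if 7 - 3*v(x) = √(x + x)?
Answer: 84 - 24*I*√7 ≈ 84.0 - 63.498*I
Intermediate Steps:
v(x) = 7/3 - √2*√x/3 (v(x) = 7/3 - √(x + x)/3 = 7/3 - √2*√x/3)
v(-14)*36 = (7/3 - √2*√(-14)/3)*36 = (7/3 - √2*I*√14/3)*36 = (7/3 - 2*I*√7/3)*36 = 84 - 24*I*√7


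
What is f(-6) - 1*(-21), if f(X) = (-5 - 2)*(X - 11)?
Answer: 140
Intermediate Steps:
f(X) = 77 - 7*X (f(X) = -7*(-11 + X) = 77 - 7*X)
f(-6) - 1*(-21) = (77 - 7*(-6)) - 1*(-21) = (77 + 42) + 21 = 119 + 21 = 140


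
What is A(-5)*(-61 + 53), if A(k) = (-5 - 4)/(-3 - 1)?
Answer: -18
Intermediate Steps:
A(k) = 9/4 (A(k) = -9/(-4) = -9*(-¼) = 9/4)
A(-5)*(-61 + 53) = 9*(-61 + 53)/4 = (9/4)*(-8) = -18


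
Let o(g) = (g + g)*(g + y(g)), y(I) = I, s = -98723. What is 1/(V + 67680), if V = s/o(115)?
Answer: 52900/3580173277 ≈ 1.4776e-5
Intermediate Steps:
o(g) = 4*g² (o(g) = (g + g)*(g + g) = (2*g)*(2*g) = 4*g²)
V = -98723/52900 (V = -98723/(4*115²) = -98723/(4*13225) = -98723/52900 ≈ -1.8662)
1/(V + 67680) = 1/(-98723/52900 + 67680) = 1/(3580173277/52900) = 52900/3580173277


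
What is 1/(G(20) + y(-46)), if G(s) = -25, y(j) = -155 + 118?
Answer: -1/62 ≈ -0.016129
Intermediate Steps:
y(j) = -37
1/(G(20) + y(-46)) = 1/(-25 - 37) = 1/(-62) = -1/62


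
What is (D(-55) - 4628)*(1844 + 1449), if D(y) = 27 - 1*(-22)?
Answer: -15078647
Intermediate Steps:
D(y) = 49 (D(y) = 27 + 22 = 49)
(D(-55) - 4628)*(1844 + 1449) = (49 - 4628)*(1844 + 1449) = -4579*3293 = -15078647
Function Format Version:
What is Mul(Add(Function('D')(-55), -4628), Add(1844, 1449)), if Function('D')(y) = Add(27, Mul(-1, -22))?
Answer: -15078647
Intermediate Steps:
Function('D')(y) = 49 (Function('D')(y) = Add(27, 22) = 49)
Mul(Add(Function('D')(-55), -4628), Add(1844, 1449)) = Mul(Add(49, -4628), Add(1844, 1449)) = Mul(-4579, 3293) = -15078647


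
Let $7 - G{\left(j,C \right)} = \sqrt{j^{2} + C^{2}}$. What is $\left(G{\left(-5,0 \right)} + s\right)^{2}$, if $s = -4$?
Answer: $4$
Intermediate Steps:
$G{\left(j,C \right)} = 7 - \sqrt{C^{2} + j^{2}}$ ($G{\left(j,C \right)} = 7 - \sqrt{j^{2} + C^{2}} = 7 - \sqrt{C^{2} + j^{2}}$)
$\left(G{\left(-5,0 \right)} + s\right)^{2} = \left(\left(7 - \sqrt{0^{2} + \left(-5\right)^{2}}\right) - 4\right)^{2} = \left(\left(7 - \sqrt{0 + 25}\right) - 4\right)^{2} = \left(\left(7 - \sqrt{25}\right) - 4\right)^{2} = \left(\left(7 - 5\right) - 4\right)^{2} = \left(2 - 4\right)^{2} = \left(-2\right)^{2} = 4$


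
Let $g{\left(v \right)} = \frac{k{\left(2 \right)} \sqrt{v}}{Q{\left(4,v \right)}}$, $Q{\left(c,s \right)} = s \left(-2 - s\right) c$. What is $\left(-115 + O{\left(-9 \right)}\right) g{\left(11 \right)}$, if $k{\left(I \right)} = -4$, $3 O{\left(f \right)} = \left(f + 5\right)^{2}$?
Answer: $- \frac{329 \sqrt{11}}{429} \approx -2.5435$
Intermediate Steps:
$O{\left(f \right)} = \frac{\left(5 + f\right)^{2}}{3}$ ($O{\left(f \right)} = \frac{\left(f + 5\right)^{2}}{3} = \frac{\left(5 + f\right)^{2}}{3}$)
$Q{\left(c,s \right)} = c s \left(-2 - s\right)$
$g{\left(v \right)} = \frac{1}{\sqrt{v} \left(2 + v\right)}$ ($g{\left(v \right)} = \frac{\left(-4\right) \sqrt{v}}{\left(-1\right) 4 v \left(2 + v\right)} = \frac{\left(-4\right) \sqrt{v}}{\left(-4\right) v \left(2 + v\right)} = - 4 \sqrt{v} \left(- \frac{1}{4 v \left(2 + v\right)}\right) = \frac{1}{\sqrt{v} \left(2 + v\right)}$)
$\left(-115 + O{\left(-9 \right)}\right) g{\left(11 \right)} = \left(-115 + \frac{\left(5 - 9\right)^{2}}{3}\right) \frac{1}{\sqrt{11} \left(2 + 11\right)} = \left(-115 + \frac{\left(-4\right)^{2}}{3}\right) \frac{\frac{1}{11} \sqrt{11}}{13} = \left(-115 + \frac{1}{3} \cdot 16\right) \frac{\sqrt{11}}{11} \cdot \frac{1}{13} = \left(-115 + \frac{16}{3}\right) \frac{\sqrt{11}}{143} = - \frac{329 \frac{\sqrt{11}}{143}}{3} = - \frac{329 \sqrt{11}}{429}$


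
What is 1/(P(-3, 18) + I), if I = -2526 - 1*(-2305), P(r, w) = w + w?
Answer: -1/185 ≈ -0.0054054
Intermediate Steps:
P(r, w) = 2*w
I = -221 (I = -2526 + 2305 = -221)
1/(P(-3, 18) + I) = 1/(2*18 - 221) = 1/(36 - 221) = 1/(-185) = -1/185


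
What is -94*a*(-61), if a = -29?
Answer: -166286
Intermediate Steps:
-94*a*(-61) = -94*(-29)*(-61) = 2726*(-61) = -166286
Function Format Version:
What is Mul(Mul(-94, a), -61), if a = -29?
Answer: -166286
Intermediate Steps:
Mul(Mul(-94, a), -61) = Mul(Mul(-94, -29), -61) = Mul(2726, -61) = -166286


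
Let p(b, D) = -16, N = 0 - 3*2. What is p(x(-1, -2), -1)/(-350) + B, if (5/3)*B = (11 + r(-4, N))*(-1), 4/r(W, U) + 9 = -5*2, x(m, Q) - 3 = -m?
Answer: -21373/3325 ≈ -6.4280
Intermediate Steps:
N = -6 (N = 0 - 6 = -6)
x(m, Q) = 3 - m
r(W, U) = -4/19 (r(W, U) = 4/(-9 - 5*2) = 4/(-9 - 10) = 4/(-19) = 4*(-1/19) = -4/19)
B = -123/19 (B = 3*((11 - 4/19)*(-1))/5 = 3*((205/19)*(-1))/5 = (⅗)*(-205/19) = -123/19 ≈ -6.4737)
p(x(-1, -2), -1)/(-350) + B = -16/(-350) - 123/19 = -16*(-1/350) - 123/19 = 8/175 - 123/19 = -21373/3325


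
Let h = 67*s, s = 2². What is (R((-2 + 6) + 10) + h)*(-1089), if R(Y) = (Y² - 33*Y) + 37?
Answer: -42471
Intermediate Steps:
s = 4
R(Y) = 37 + Y² - 33*Y
h = 268 (h = 67*4 = 268)
(R((-2 + 6) + 10) + h)*(-1089) = ((37 + ((-2 + 6) + 10)² - 33*((-2 + 6) + 10)) + 268)*(-1089) = ((37 + (4 + 10)² - 33*(4 + 10)) + 268)*(-1089) = ((37 + 14² - 33*14) + 268)*(-1089) = ((37 + 196 - 462) + 268)*(-1089) = (-229 + 268)*(-1089) = 39*(-1089) = -42471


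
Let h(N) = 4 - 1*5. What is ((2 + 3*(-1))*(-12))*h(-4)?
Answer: -12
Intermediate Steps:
h(N) = -1 (h(N) = 4 - 5 = -1)
((2 + 3*(-1))*(-12))*h(-4) = ((2 + 3*(-1))*(-12))*(-1) = ((2 - 3)*(-12))*(-1) = -1*(-12)*(-1) = 12*(-1) = -12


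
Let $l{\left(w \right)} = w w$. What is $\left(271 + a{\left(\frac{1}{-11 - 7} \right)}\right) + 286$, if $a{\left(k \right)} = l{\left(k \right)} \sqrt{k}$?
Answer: $557 + \frac{i \sqrt{2}}{1944} \approx 557.0 + 0.00072748 i$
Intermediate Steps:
$l{\left(w \right)} = w^{2}$
$a{\left(k \right)} = k^{\frac{5}{2}}$ ($a{\left(k \right)} = k^{2} \sqrt{k} = k^{\frac{5}{2}}$)
$\left(271 + a{\left(\frac{1}{-11 - 7} \right)}\right) + 286 = \left(271 + \left(\frac{1}{-11 - 7}\right)^{\frac{5}{2}}\right) + 286 = \left(271 + \left(\frac{1}{-18}\right)^{\frac{5}{2}}\right) + 286 = \left(271 + \left(- \frac{1}{18}\right)^{\frac{5}{2}}\right) + 286 = \left(271 + \frac{i \sqrt{2}}{1944}\right) + 286 = 557 + \frac{i \sqrt{2}}{1944}$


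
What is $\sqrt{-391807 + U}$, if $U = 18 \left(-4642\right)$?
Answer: $i \sqrt{475363} \approx 689.47 i$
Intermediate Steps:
$U = -83556$
$\sqrt{-391807 + U} = \sqrt{-391807 - 83556} = \sqrt{-475363} = i \sqrt{475363}$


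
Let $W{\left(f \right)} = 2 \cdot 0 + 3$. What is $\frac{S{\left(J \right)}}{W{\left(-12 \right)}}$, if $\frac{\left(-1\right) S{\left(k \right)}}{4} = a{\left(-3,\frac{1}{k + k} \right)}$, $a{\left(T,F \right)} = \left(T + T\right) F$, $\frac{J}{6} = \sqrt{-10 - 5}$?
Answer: $- \frac{2 i \sqrt{15}}{45} \approx - 0.17213 i$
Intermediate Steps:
$W{\left(f \right)} = 3$ ($W{\left(f \right)} = 0 + 3 = 3$)
$J = 6 i \sqrt{15}$ ($J = 6 \sqrt{-10 - 5} = 6 \sqrt{-15} = 6 i \sqrt{15} \approx 23.238 i$)
$a{\left(T,F \right)} = 2 F T$ ($a{\left(T,F \right)} = 2 T F = 2 F T$)
$S{\left(k \right)} = \frac{12}{k}$ ($S{\left(k \right)} = - 4 \cdot 2 \frac{1}{k + k} \left(-3\right) = - 4 \cdot 2 \frac{1}{2 k} \left(-3\right) = - 4 \left(- \frac{3}{k}\right) = \frac{12}{k}$)
$\frac{S{\left(J \right)}}{W{\left(-12 \right)}} = \frac{12 \frac{1}{6 i \sqrt{15}}}{3} = 12 \left(- \frac{i \sqrt{15}}{90}\right) \frac{1}{3} = - \frac{2 i \sqrt{15}}{15} \cdot \frac{1}{3} = - \frac{2 i \sqrt{15}}{45}$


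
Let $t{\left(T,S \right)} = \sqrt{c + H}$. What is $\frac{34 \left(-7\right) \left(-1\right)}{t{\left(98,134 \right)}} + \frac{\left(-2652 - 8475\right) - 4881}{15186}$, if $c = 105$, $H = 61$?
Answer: $- \frac{2668}{2531} + \frac{119 \sqrt{166}}{83} \approx 17.418$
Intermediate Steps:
$t{\left(T,S \right)} = \sqrt{166}$ ($t{\left(T,S \right)} = \sqrt{105 + 61} = \sqrt{166}$)
$\frac{34 \left(-7\right) \left(-1\right)}{t{\left(98,134 \right)}} + \frac{\left(-2652 - 8475\right) - 4881}{15186} = \frac{34 \left(-7\right) \left(-1\right)}{\sqrt{166}} + \frac{\left(-2652 - 8475\right) - 4881}{15186} = \left(-238\right) \left(-1\right) \frac{\sqrt{166}}{166} + \left(-11127 - 4881\right) \frac{1}{15186} = 238 \frac{\sqrt{166}}{166} - \frac{2668}{2531} = \frac{119 \sqrt{166}}{83} - \frac{2668}{2531} = - \frac{2668}{2531} + \frac{119 \sqrt{166}}{83}$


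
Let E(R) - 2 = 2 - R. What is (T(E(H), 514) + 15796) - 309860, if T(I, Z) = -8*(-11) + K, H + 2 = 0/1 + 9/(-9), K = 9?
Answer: -293967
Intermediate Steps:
H = -3 (H = -2 + (0/1 + 9/(-9)) = -2 + (0*1 + 9*(-⅑)) = -2 + (0 - 1) = -2 - 1 = -3)
E(R) = 4 - R (E(R) = 2 + (2 - R) = 4 - R)
T(I, Z) = 97 (T(I, Z) = -8*(-11) + 9 = 88 + 9 = 97)
(T(E(H), 514) + 15796) - 309860 = (97 + 15796) - 309860 = 15893 - 309860 = -293967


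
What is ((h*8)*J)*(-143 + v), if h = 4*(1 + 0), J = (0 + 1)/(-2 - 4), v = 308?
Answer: -880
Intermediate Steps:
J = -⅙ (J = 1/(-6) = 1*(-⅙) = -⅙ ≈ -0.16667)
h = 4 (h = 4*1 = 4)
((h*8)*J)*(-143 + v) = ((4*8)*(-⅙))*(-143 + 308) = (32*(-⅙))*165 = -16/3*165 = -880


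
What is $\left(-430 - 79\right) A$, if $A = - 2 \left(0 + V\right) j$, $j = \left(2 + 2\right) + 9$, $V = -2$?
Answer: $-26468$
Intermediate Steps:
$j = 13$ ($j = 4 + 9 = 13$)
$A = 52$ ($A = - 2 \left(0 - 2\right) 13 = \left(-2\right) \left(-2\right) 13 = 4 \cdot 13 = 52$)
$\left(-430 - 79\right) A = \left(-430 - 79\right) 52 = \left(-509\right) 52 = -26468$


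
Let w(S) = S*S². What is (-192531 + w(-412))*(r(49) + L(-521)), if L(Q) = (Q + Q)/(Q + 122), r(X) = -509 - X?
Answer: 15540156274400/399 ≈ 3.8948e+10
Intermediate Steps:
w(S) = S³
L(Q) = 2*Q/(122 + Q) (L(Q) = (2*Q)/(122 + Q) = 2*Q/(122 + Q))
(-192531 + w(-412))*(r(49) + L(-521)) = (-192531 + (-412)³)*((-509 - 1*49) + 2*(-521)/(122 - 521)) = (-192531 - 69934528)*((-509 - 49) + 2*(-521)/(-399)) = -70127059*(-558 + 2*(-521)*(-1/399)) = -70127059*(-558 + 1042/399) = -70127059*(-221600/399) = 15540156274400/399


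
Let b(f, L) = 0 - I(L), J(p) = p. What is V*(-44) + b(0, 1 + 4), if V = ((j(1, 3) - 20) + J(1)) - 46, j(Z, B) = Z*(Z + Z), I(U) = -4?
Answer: 2776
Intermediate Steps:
j(Z, B) = 2*Z² (j(Z, B) = Z*(2*Z) = 2*Z²)
b(f, L) = 4 (b(f, L) = 0 - 1*(-4) = 0 + 4 = 4)
V = -63 (V = ((2*1² - 20) + 1) - 46 = ((2*1 - 20) + 1) - 46 = ((2 - 20) + 1) - 46 = (-18 + 1) - 46 = -17 - 46 = -63)
V*(-44) + b(0, 1 + 4) = -63*(-44) + 4 = 2772 + 4 = 2776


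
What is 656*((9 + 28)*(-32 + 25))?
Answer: -169904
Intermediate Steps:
656*((9 + 28)*(-32 + 25)) = 656*(37*(-7)) = 656*(-259) = -169904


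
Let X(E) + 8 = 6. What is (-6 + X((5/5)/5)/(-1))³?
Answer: -64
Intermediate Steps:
X(E) = -2 (X(E) = -8 + 6 = -2)
(-6 + X((5/5)/5)/(-1))³ = (-6 - 2/(-1))³ = (-6 - 2*(-1))³ = (-6 + 2)³ = (-4)³ = -64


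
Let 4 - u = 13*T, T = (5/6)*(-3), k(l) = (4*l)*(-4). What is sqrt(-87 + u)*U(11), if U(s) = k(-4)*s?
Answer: 352*I*sqrt(202) ≈ 5002.9*I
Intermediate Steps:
k(l) = -16*l
T = -5/2 (T = (5*(1/6))*(-3) = (5/6)*(-3) = -5/2 ≈ -2.5000)
u = 73/2 (u = 4 - 13*(-5)/2 = 4 - 1*(-65/2) = 4 + 65/2 = 73/2 ≈ 36.500)
U(s) = 64*s (U(s) = (-16*(-4))*s = 64*s)
sqrt(-87 + u)*U(11) = sqrt(-87 + 73/2)*(64*11) = sqrt(-101/2)*704 = (I*sqrt(202)/2)*704 = 352*I*sqrt(202)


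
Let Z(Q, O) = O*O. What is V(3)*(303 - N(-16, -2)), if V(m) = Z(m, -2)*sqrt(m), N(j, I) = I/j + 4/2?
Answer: 2407*sqrt(3)/2 ≈ 2084.5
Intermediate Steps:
N(j, I) = 2 + I/j (N(j, I) = I/j + 4*(1/2) = I/j + 2 = 2 + I/j)
Z(Q, O) = O**2
V(m) = 4*sqrt(m) (V(m) = (-2)**2*sqrt(m) = 4*sqrt(m))
V(3)*(303 - N(-16, -2)) = (4*sqrt(3))*(303 - (2 - 2/(-16))) = (4*sqrt(3))*(303 - (2 - 2*(-1/16))) = (4*sqrt(3))*(303 - (2 + 1/8)) = (4*sqrt(3))*(303 - 1*17/8) = (4*sqrt(3))*(303 - 17/8) = (4*sqrt(3))*(2407/8) = 2407*sqrt(3)/2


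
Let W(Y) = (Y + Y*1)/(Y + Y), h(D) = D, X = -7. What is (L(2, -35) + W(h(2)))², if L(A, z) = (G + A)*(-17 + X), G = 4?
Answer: 20449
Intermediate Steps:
L(A, z) = -96 - 24*A (L(A, z) = (4 + A)*(-17 - 7) = (4 + A)*(-24) = -96 - 24*A)
W(Y) = 1 (W(Y) = (Y + Y)/((2*Y)) = (2*Y)*(1/(2*Y)) = 1)
(L(2, -35) + W(h(2)))² = ((-96 - 24*2) + 1)² = ((-96 - 48) + 1)² = (-144 + 1)² = (-143)² = 20449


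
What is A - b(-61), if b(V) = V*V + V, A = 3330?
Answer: -330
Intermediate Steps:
b(V) = V + V² (b(V) = V² + V = V + V²)
A - b(-61) = 3330 - (-61)*(1 - 61) = 3330 - (-61)*(-60) = 3330 - 1*3660 = 3330 - 3660 = -330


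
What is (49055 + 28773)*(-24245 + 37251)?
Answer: 1012230968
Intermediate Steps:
(49055 + 28773)*(-24245 + 37251) = 77828*13006 = 1012230968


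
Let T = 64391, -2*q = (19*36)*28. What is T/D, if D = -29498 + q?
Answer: -64391/39074 ≈ -1.6479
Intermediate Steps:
q = -9576 (q = -19*36*28/2 = -342*28 = -1/2*19152 = -9576)
D = -39074 (D = -29498 - 9576 = -39074)
T/D = 64391/(-39074) = 64391*(-1/39074) = -64391/39074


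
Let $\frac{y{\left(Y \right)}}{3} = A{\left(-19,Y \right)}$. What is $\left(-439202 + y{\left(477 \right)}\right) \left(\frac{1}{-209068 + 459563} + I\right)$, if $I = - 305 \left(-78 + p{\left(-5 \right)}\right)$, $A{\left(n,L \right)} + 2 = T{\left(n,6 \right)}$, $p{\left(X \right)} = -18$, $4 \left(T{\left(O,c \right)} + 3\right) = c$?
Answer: $- \frac{1288560508291685}{100198} \approx -1.286 \cdot 10^{10}$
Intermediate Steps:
$T{\left(O,c \right)} = -3 + \frac{c}{4}$
$A{\left(n,L \right)} = - \frac{7}{2}$ ($A{\left(n,L \right)} = -2 + \left(-3 + \frac{1}{4} \cdot 6\right) = -2 + \left(-3 + \frac{3}{2}\right) = -2 - \frac{3}{2} = - \frac{7}{2}$)
$y{\left(Y \right)} = - \frac{21}{2}$ ($y{\left(Y \right)} = 3 \left(- \frac{7}{2}\right) = - \frac{21}{2}$)
$I = 29280$ ($I = - 305 \left(-78 - 18\right) = \left(-305\right) \left(-96\right) = 29280$)
$\left(-439202 + y{\left(477 \right)}\right) \left(\frac{1}{-209068 + 459563} + I\right) = \left(-439202 - \frac{21}{2}\right) \left(\frac{1}{-209068 + 459563} + 29280\right) = - \frac{878425 \left(\frac{1}{250495} + 29280\right)}{2} = \left(- \frac{878425}{2}\right) \frac{7334493601}{250495} = - \frac{1288560508291685}{100198}$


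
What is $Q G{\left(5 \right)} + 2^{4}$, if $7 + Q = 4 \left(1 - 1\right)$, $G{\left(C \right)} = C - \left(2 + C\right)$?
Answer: $30$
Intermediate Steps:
$G{\left(C \right)} = -2$
$Q = -7$ ($Q = -7 + 4 \left(1 - 1\right) = -7 + 4 \cdot 0 = -7 + 0 = -7$)
$Q G{\left(5 \right)} + 2^{4} = \left(-7\right) \left(-2\right) + 2^{4} = 14 + 16 = 30$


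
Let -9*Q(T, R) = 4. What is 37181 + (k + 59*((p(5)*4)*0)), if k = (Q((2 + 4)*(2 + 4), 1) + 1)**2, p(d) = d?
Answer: 3011686/81 ≈ 37181.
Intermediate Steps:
Q(T, R) = -4/9 (Q(T, R) = -1/9*4 = -4/9)
k = 25/81 (k = (-4/9 + 1)**2 = (5/9)**2 = 25/81 ≈ 0.30864)
37181 + (k + 59*((p(5)*4)*0)) = 37181 + (25/81 + 59*((5*4)*0)) = 37181 + (25/81 + 59*(20*0)) = 37181 + (25/81 + 59*0) = 37181 + (25/81 + 0) = 37181 + 25/81 = 3011686/81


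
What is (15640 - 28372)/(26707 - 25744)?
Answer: -4244/321 ≈ -13.221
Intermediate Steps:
(15640 - 28372)/(26707 - 25744) = -12732/963 = -12732*1/963 = -4244/321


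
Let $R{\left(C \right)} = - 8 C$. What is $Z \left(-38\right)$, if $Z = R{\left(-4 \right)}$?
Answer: $-1216$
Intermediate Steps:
$Z = 32$ ($Z = \left(-8\right) \left(-4\right) = 32$)
$Z \left(-38\right) = 32 \left(-38\right) = -1216$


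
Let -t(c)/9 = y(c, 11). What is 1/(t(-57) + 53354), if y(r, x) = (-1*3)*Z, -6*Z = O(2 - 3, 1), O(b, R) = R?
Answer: 2/106699 ≈ 1.8744e-5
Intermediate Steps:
Z = -1/6 (Z = -1/6*1 = -1/6 ≈ -0.16667)
y(r, x) = 1/2 (y(r, x) = -1*3*(-1/6) = -3*(-1/6) = 1/2)
t(c) = -9/2 (t(c) = -9*1/2 = -9/2)
1/(t(-57) + 53354) = 1/(-9/2 + 53354) = 1/(106699/2) = 2/106699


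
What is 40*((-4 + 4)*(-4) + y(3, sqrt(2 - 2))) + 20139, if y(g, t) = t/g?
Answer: 20139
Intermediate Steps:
40*((-4 + 4)*(-4) + y(3, sqrt(2 - 2))) + 20139 = 40*((-4 + 4)*(-4) + sqrt(2 - 2)/3) + 20139 = 40*(0*(-4) + sqrt(0)*(1/3)) + 20139 = 40*(0 + 0*(1/3)) + 20139 = 40*(0 + 0) + 20139 = 40*0 + 20139 = 0 + 20139 = 20139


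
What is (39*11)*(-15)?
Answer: -6435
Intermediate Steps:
(39*11)*(-15) = 429*(-15) = -6435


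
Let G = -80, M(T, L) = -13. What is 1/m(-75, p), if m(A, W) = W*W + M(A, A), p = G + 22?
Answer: 1/3351 ≈ 0.00029842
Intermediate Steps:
p = -58 (p = -80 + 22 = -58)
m(A, W) = -13 + W² (m(A, W) = W*W - 13 = W² - 13 = -13 + W²)
1/m(-75, p) = 1/(-13 + (-58)²) = 1/(-13 + 3364) = 1/3351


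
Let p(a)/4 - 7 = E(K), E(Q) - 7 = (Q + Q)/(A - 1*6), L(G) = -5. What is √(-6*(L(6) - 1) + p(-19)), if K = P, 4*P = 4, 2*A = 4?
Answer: 3*√10 ≈ 9.4868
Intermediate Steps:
A = 2 (A = (½)*4 = 2)
P = 1 (P = (¼)*4 = 1)
K = 1
E(Q) = 7 - Q/2 (E(Q) = 7 + (Q + Q)/(2 - 1*6) = 7 + (2*Q)/(2 - 6) = 7 + (2*Q)/(-4) = 7 + (2*Q)*(-¼) = 7 - Q/2)
p(a) = 54 (p(a) = 28 + 4*(7 - ½*1) = 28 + 4*(7 - ½) = 28 + 4*(13/2) = 28 + 26 = 54)
√(-6*(L(6) - 1) + p(-19)) = √(-6*(-5 - 1) + 54) = √(-6*(-6) + 54) = √(36 + 54) = √90 = 3*√10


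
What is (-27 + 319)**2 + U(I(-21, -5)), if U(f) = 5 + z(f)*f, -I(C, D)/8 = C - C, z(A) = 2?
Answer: 85269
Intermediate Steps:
I(C, D) = 0 (I(C, D) = -8*(C - C) = -8*0 = 0)
U(f) = 5 + 2*f
(-27 + 319)**2 + U(I(-21, -5)) = (-27 + 319)**2 + (5 + 2*0) = 292**2 + (5 + 0) = 85264 + 5 = 85269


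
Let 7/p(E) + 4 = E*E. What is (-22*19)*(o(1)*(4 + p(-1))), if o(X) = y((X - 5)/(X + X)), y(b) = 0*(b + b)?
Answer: 0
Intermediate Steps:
p(E) = 7/(-4 + E**2) (p(E) = 7/(-4 + E*E) = 7/(-4 + E**2))
y(b) = 0 (y(b) = 0*(2*b) = 0)
o(X) = 0
(-22*19)*(o(1)*(4 + p(-1))) = (-22*19)*(0*(4 + 7/(-4 + (-1)**2))) = -0*(4 + 7/(-4 + 1)) = -0*(4 + 7/(-3)) = -0*(4 + 7*(-1/3)) = -0*(4 - 7/3) = -0*5/3 = -418*0 = 0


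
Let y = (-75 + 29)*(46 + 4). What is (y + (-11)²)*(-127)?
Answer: 276733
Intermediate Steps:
y = -2300 (y = -46*50 = -2300)
(y + (-11)²)*(-127) = (-2300 + (-11)²)*(-127) = (-2300 + 121)*(-127) = -2179*(-127) = 276733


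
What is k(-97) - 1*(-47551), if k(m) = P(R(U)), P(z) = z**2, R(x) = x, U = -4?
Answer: 47567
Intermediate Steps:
k(m) = 16 (k(m) = (-4)**2 = 16)
k(-97) - 1*(-47551) = 16 - 1*(-47551) = 16 + 47551 = 47567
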